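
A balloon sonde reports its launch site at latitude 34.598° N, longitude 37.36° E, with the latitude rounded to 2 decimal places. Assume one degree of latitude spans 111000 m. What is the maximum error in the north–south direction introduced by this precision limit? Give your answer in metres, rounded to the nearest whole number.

Rounding to 2 decimal places leaves the latitude within ±0.005° of the true value.
So the N–S error is at most 0.005 × 111000 = 555 m.

555 metres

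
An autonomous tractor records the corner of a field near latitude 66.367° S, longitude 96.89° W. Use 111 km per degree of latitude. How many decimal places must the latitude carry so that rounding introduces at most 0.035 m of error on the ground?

One degree of latitude covers 111000 m.
With N decimal places the half-ulp bound is 0.5·10⁻ᴺ°, or 0.5·10⁻ᴺ × 111000 m on the ground.
Setting 55500 × 10⁻ᴺ ≤ 0.035 gives 10ᴺ ≥ 1.586e+06, i.e. N ≥ 6.20.
At 6 places the error can reach 0.0555 m, but 7 places keeps it to 0.00555 m.

7 decimal places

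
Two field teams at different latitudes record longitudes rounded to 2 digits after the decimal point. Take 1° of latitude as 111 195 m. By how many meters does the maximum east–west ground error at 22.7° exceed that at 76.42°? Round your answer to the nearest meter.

382 meters

Rounding to 2 decimal places leaves the longitude within ±0.005° of the true value.
At 22.7°: 0.005° × 111195 × cos 22.7° = 0.005 × 111195 × 0.9225 ≈ 512.91 m.
Error at 76.42° = 0.005° × 111195 × cos 76.42° ≈ 555.98 × 0.2348 = 130.54 m.
So the lower-latitude error exceeds the higher by 512.91 − 130.54 = 382.36 m.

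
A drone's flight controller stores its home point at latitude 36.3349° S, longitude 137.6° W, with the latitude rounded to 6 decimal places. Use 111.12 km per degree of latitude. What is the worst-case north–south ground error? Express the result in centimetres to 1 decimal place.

Rounding to 6 decimal places leaves the latitude within ±5e-07° of the true value.
Along the meridian that is 5e-07° × 111120 m/° = 0.05556 m.
That is 0.05556 m = 5.556 cm.

5.6 centimetres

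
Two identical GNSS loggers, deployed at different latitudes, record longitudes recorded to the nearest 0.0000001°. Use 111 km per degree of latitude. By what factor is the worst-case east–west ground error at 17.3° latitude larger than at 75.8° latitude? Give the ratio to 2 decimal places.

3.89

Rounding to 7 decimal places leaves the longitude within ±5e-08° of the true value.
At 17.3°: 5e-08° × 111000 × cos 17.3° = 5e-08 × 111000 × 0.9548 ≈ 0.0052989 m.
Error at 75.8° = 5e-08° × 111000 × cos 75.8° ≈ 0.00555 × 0.2453 = 0.0013615 m.
Ratio: 0.0052989 / 0.0013615 = cos 17.3° / cos 75.8° ≈ 3.8921.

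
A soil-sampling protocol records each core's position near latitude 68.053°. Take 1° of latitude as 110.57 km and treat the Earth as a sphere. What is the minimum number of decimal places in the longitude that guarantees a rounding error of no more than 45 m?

At 68.053° one degree of longitude covers 110570 × cos 68.053° ≈ 110570 × 0.3737 ≈ 41325.4 m.
N decimal places → at most half a unit in the last place, 0.5 × 10⁻ᴺ° = 41325.4/2 × 10⁻ᴺ m.
Setting 20662.7 × 10⁻ᴺ ≤ 45 gives 10ᴺ ≥ 459.2, i.e. N ≥ 2.66.
At 2 places the error can reach 207 m, but 3 places keeps it to 20.7 m.

3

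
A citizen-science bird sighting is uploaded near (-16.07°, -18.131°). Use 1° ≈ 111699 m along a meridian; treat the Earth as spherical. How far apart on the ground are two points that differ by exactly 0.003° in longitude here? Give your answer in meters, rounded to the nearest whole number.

At 16.07° a degree of longitude is 111699 × cos 16.07° ≈ 107334 m, so 0.003° corresponds to 322.003 m.

322 meters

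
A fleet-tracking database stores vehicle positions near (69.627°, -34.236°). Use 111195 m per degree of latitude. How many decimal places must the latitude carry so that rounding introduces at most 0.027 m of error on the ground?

One degree of latitude covers 111195 m.
With N decimal places the half-ulp bound is 0.5·10⁻ᴺ°, or 0.5·10⁻ᴺ × 111195 m on the ground.
Setting 55597.5 × 10⁻ᴺ ≤ 0.027 gives 10ᴺ ≥ 2.059e+06, i.e. N ≥ 6.31.
At 6 places the error can reach 0.0556 m, but 7 places keeps it to 0.00556 m.

7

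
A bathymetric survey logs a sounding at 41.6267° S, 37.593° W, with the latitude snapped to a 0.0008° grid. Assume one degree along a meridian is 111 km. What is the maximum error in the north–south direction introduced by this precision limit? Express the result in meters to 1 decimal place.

With a 0.0008° grid the true value lies within half a step, ±0.0008°/2 = ±0.0004°, of the stored one.
So the N–S error is at most 0.0004 × 111000 = 44.4 m.

44.4 meters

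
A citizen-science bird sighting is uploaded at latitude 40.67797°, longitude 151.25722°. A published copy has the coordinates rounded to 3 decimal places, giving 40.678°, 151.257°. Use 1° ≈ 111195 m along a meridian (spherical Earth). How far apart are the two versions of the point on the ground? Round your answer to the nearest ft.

Δlat = 40.67797 − 40.678 = -0.00003°; Δlon = 151.25722 − 151.257 = +0.00022°.
N–S: -0.00003° × 111195 m/° = -3.33585 m.
East–west at this latitude: 0.00022° × 111195 × cos 40.678° ≈ 0.00022 × 84328.6 = 18.5523 m.
Combined displacement = (3.33585² + 18.5523²)^½ ≈ 18.8498 m.
In feet: 18.8498 m ÷ 0.3048 ≈ 61.843 ft.

62 ft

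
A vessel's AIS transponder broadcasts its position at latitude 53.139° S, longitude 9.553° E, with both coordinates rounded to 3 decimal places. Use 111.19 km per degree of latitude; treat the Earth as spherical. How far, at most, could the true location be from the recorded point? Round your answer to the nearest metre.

65 metres

Rounding to 3 decimal places leaves each coordinate within ±0.0005° of the true value.
Latitude error → 0.0005 × 111190 = 55.595 m along the meridian.
East–west component at 53.139°: 0.0005° × 111190 × cos 53.139° ≈ 0.0005 × 66700.2 ≈ 33.3501 m.
Worst case both components are at the extreme and orthogonal: √(55.595² + 33.3501²) ≈ 64.8308 m.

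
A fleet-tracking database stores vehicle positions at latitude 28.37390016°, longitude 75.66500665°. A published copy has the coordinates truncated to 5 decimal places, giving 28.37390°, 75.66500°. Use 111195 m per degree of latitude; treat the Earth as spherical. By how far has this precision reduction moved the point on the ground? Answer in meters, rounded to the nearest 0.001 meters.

0.651 meters

Δlat = 28.37390016 − 28.37390 = +0.00000016°; Δlon = 75.66500665 − 75.66500 = +0.00000665°.
N–S: 0.00000016° × 111195 m/° = 0.0177912 m.
East–west at this latitude: 0.00000665° × 111195 × cos 28.3739° ≈ 0.00000665 × 97836.6 = 0.650613 m.
Combined displacement = (0.0177912² + 0.650613²)^½ ≈ 0.650857 m.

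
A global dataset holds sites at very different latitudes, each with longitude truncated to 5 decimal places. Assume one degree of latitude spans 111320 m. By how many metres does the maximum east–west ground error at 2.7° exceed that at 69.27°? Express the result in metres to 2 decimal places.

0.72 metres

Truncating at 5 decimal places can drop up to a full unit in the last place, so the longitude may be off by as much as 1e-05°.
Error at 2.7° = 1e-05° × 111320 × cos 2.7° ≈ 1.1132 × 0.9989 = 1.112 m.
At 69.27°: 1e-05° × 111320 × cos 69.27° = 1e-05 × 111320 × 0.3540 ≈ 0.39403 m.
So the lower-latitude error exceeds the higher by 1.112 − 0.39403 = 0.71793 m.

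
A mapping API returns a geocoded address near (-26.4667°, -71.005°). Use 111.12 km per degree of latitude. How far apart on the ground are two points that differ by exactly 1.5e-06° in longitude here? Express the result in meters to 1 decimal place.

0.1 meters

1.5e-06° of longitude at 26.4667° is 1.5e-06 × 111120 × cos 26.4667° ≈ 1.5e-06 × 99473.9 = 0.149211 m.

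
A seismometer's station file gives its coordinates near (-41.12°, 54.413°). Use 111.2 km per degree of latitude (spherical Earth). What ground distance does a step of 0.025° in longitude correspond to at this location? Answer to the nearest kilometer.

2 kilometers

One degree of longitude here spans 111200 × cos 41.12° = 111200 × 0.7533 ≈ 83770.7 m; 0.025° of that is 2094.27 m.
That is 2094.27 m = 2.0943 km.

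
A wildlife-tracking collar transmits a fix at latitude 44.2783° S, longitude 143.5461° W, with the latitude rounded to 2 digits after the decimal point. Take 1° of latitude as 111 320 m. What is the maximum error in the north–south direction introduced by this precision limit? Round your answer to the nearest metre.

557 metres

Rounding to 2 decimal places leaves the latitude within ±0.005° of the true value.
So the N–S error is at most 0.005 × 111320 = 556.6 m.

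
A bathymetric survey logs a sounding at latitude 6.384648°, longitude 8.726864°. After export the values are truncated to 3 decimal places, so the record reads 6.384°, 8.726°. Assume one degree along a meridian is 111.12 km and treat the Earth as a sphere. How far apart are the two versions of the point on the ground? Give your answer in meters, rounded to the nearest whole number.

120 meters

The latitude changed by +0.000648° and the longitude by +0.000864°.
North–south shift: 0.000648 × 111120 = 72.0058 m.
E–W at 6.384°: 0.000864° × 111120 × cos 6.384° = 0.000864 × 111120 × 0.9938 ≈ 95.4123 m.
Hypotenuse of the two orthogonal shifts: √(72.0058² + 95.4123²) = 119.534 m.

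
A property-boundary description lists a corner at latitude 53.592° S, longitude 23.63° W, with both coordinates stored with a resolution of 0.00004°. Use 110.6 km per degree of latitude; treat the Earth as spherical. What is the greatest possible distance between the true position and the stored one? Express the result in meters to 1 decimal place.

2.6 meters

With a 0.00004° grid the true value lies within half a step, ±0.00004°/2 = ±2e-05°, of the stored one.
Latitude error → 2e-05 × 110600 = 2.212 m along the meridian.
East–west component at 53.592°: 2e-05° × 110600 × cos 53.592° ≈ 2e-05 × 65644.6 ≈ 1.31289 m.
Worst case both components are at the extreme and orthogonal: √(2.212² + 1.31289²) ≈ 2.57228 m.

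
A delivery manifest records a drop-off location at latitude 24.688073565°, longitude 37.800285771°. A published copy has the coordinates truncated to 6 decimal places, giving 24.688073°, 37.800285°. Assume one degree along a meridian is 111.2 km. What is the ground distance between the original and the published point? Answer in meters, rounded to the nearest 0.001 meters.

The latitude changed by +0.000000565° and the longitude by +0.000000771°.
N–S: 0.000000565° × 111200 m/° = 0.062828 m.
E–W at 24.6881°: 0.000000771° × 111200 × cos 24.6881° = 0.000000771 × 111200 × 0.9086 ≈ 0.0778986 m.
Combined displacement = (0.062828² + 0.0778986²)^½ ≈ 0.100078 m.

0.100 meters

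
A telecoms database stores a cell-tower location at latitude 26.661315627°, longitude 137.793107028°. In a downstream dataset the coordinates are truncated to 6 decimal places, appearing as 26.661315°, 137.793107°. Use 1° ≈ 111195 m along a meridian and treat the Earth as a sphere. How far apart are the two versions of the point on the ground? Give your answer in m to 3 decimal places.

Δlat = 26.661315627 − 26.661315 = +0.000000627°; Δlon = 137.793107028 − 137.793107 = +0.000000028°.
N–S: 0.000000627° × 111195 m/° = 0.0697193 m.
East–west at this latitude: 0.000000028° × 111195 × cos 26.6613° ≈ 0.000000028 × 99372.1 = 0.00278242 m.
Combined displacement = (0.0697193² + 0.00278242²)^½ ≈ 0.0697748 m.

0.070 m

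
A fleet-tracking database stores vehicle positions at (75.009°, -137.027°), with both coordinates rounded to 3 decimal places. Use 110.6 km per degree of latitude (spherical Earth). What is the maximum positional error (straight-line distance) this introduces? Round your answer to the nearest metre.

Rounding to 3 decimal places leaves each coordinate within ±0.0005° of the true value.
North–south component: 0.0005° × 110600 = 55.3 m.
East–west component at 75.009°: 0.0005° × 110600 × cos 75.009° ≈ 0.0005 × 28608.6 ≈ 14.3043 m.
The two errors are perpendicular, so the maximum displacement is √(55.3² + 14.3043²) ≈ 57.1201 m.

57 metres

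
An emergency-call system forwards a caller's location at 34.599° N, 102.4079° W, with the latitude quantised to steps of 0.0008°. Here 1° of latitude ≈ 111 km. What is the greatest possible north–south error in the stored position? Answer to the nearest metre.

44 metres

With a 0.0008° grid the true value lies within half a step, ±0.0008°/2 = ±0.0004°, of the stored one.
Along the meridian that is 0.0004° × 111000 m/° = 44.4 m.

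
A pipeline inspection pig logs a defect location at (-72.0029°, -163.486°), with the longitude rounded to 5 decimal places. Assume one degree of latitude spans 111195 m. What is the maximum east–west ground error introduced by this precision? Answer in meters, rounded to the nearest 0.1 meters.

Rounding to 5 decimal places leaves the longitude within ±5e-06° of the true value.
One degree of longitude at 72.0029° is 111195 × cos 72.0029° ≈ 111195 × 0.3090 = 34355.8 m.
So at most 5e-06° × 34355.8 ≈ 0.171779 m east–west.

0.2 meters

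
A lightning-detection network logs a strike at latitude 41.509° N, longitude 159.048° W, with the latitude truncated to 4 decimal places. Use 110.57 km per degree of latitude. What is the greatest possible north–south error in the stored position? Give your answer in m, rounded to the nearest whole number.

11 m

Truncating at 4 decimal places can drop up to a full unit in the last place, so the latitude may be off by as much as 0.0001°.
Along the meridian that is 0.0001° × 110570 m/° = 11.057 m.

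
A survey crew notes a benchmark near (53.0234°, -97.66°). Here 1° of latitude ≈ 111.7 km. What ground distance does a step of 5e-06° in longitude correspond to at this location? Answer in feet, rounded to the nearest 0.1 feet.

At 53.0234° a degree of longitude is 111700 × cos 53.0234° ≈ 67186.3 m, so 5e-06° corresponds to 0.335931 m.
Converting: 0.335931 m × 3.2808 ft/m ≈ 1.1021 ft.

1.1 feet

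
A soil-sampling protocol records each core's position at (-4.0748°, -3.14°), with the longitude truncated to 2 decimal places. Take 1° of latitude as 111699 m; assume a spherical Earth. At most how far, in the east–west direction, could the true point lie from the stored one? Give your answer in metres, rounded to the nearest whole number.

Truncating at 2 decimal places can drop up to a full unit in the last place, so the longitude may be off by as much as 0.01°.
At latitude 4.0748° a degree of longitude spans 111699 m × cos 4.0748° = 111699 × 0.9975 ≈ 111417 m.
So at most 0.01° × 111417 ≈ 1114.17 m east–west.

1114 metres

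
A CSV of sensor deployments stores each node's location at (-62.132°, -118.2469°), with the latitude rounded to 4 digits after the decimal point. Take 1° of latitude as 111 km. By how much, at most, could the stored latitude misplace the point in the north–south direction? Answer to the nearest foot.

Rounding to 4 decimal places leaves the latitude within ±5e-05° of the true value.
North–south distance: 5e-05° × 111000 m/° = 5.55 m.
In feet: 5.55 m ÷ 0.3048 ≈ 18.209 ft.

18 feet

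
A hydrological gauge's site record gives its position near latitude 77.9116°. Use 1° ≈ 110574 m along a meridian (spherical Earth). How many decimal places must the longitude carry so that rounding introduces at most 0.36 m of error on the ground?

At 77.9116° one degree of longitude covers 110574 × cos 77.9116° ≈ 110574 × 0.2094 ≈ 23156.5 m.
N decimal places → at most half a unit in the last place, 0.5 × 10⁻ᴺ° = 23156.5/2 × 10⁻ᴺ m.
Setting 11578.2 × 10⁻ᴺ ≤ 0.36 gives 10ᴺ ≥ 3.216e+04, i.e. N ≥ 4.51.
So 5 decimal places suffice (0.116 m); 4 would allow up to 1.16 m.

5 decimal places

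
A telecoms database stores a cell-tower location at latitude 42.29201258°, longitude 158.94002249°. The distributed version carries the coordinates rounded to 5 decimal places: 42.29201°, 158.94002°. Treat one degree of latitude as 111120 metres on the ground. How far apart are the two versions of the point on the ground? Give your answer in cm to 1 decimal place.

Δlat = 42.29201258 − 42.29201 = +0.00000258°; Δlon = 158.94002249 − 158.94002 = +0.00000249°.
N–S: 0.00000258° × 111120 m/° = 0.28669 m.
E–W at 42.292°: 0.00000249° × 111120 × cos 42.292° = 0.00000249 × 111120 × 0.7397 ≈ 0.204674 m.
Distance: √(0.28669² + 0.204674²) ≈ 0.352253 m.
That is 0.352253 m = 35.225 cm.

35.2 cm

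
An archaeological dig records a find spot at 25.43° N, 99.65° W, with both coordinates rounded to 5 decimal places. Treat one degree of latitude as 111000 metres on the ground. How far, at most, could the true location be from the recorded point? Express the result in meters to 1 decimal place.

Rounding to 5 decimal places leaves each coordinate within ±5e-06° of the true value.
Latitude error → 5e-06 × 111000 = 0.555 m along the meridian.
East–west component at 25.43°: 5e-06° × 111000 × cos 25.43° ≈ 5e-06 × 100245 ≈ 0.501226 m.
The two errors are perpendicular, so the maximum displacement is √(0.555² + 0.501226²) ≈ 0.747832 m.

0.7 meters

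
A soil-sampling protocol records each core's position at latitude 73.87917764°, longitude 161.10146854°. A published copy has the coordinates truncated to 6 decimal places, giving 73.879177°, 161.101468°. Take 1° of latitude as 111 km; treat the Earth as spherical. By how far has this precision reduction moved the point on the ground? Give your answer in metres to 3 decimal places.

Δlat = 73.87917764 − 73.879177 = +0.00000064°; Δlon = 161.10146854 − 161.101468 = +0.00000054°.
North–south shift: 0.00000064 × 111000 = 0.07104 m.
E–W at 73.8792°: 0.00000054° × 111000 × cos 73.8792° = 0.00000054 × 111000 × 0.2777 ≈ 0.0166432 m.
Distance: √(0.07104² + 0.0166432²) ≈ 0.0729635 m.

0.073 metres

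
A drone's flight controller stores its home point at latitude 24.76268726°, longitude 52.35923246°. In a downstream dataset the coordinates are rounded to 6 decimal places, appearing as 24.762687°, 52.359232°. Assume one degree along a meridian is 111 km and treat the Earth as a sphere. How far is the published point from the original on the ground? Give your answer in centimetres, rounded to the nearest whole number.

Δlat = 24.76268726 − 24.762687 = +0.00000026°; Δlon = 52.35923246 − 52.359232 = +0.00000046°.
N–S: 0.00000026° × 111000 m/° = 0.02886 m.
East–west at this latitude: 0.00000046° × 111000 × cos 24.7627° ≈ 0.00000046 × 100794 = 0.0463651 m.
Distance: √(0.02886² + 0.0463651²) ≈ 0.0546134 m.
That is 0.0546134 m = 5.4613 cm.

5 centimetres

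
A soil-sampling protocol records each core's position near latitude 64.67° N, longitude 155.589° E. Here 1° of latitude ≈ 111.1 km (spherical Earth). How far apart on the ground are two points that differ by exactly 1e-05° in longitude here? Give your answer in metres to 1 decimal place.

One degree of longitude here spans 111100 × cos 64.67° = 111100 × 0.4278 ≈ 47532 m; 1e-05° of that is 0.47532 m.

0.5 metres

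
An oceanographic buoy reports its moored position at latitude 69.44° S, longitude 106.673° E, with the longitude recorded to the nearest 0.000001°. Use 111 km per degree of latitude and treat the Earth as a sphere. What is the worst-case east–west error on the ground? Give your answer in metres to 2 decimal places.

0.02 metres

Rounding to 6 decimal places leaves the longitude within ±5e-07° of the true value.
Parallels shrink by cos φ, so at 69.44° a degree of longitude is 111000 × 0.3512 ≈ 38981.9 m.
East–west error: 5e-07° × 38981.9 m/° ≈ 0.0194909 m.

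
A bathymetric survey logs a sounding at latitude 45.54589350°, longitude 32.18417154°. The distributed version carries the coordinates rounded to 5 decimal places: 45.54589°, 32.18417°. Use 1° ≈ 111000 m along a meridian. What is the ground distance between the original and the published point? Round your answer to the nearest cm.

41 cm

The latitude changed by +0.00000350° and the longitude by +0.00000154°.
North–south shift: 0.00000350 × 111000 = 0.3885 m.
East–west at this latitude: 0.00000154° × 111000 × cos 45.5459° ≈ 0.00000154 × 77737.5 = 0.119716 m.
Hypotenuse of the two orthogonal shifts: √(0.3885² + 0.119716²) = 0.406527 m.
That is 0.406527 m = 40.653 cm.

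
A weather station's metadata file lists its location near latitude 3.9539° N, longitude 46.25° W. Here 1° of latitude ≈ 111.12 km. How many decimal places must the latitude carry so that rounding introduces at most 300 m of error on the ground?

3 decimal places

One degree of latitude covers 111120 m.
Rounding to N decimal places gives at most 0.5 × 10⁻ᴺ degrees of error, i.e. 0.5 × 10⁻ᴺ × 111120 m.
Setting 55560 × 10⁻ᴺ ≤ 300 gives 10ᴺ ≥ 185.2, i.e. N ≥ 2.27.
At 2 places the error can reach 556 m, but 3 places keeps it to 55.6 m.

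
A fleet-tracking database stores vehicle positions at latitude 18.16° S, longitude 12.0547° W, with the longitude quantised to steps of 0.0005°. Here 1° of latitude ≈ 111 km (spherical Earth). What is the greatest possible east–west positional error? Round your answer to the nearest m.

With a 0.0005° grid the true value lies within half a step, ±0.0005°/2 = ±0.00025°, of the stored one.
Parallels shrink by cos φ, so at 18.16° a degree of longitude is 111000 × 0.9502 ≈ 105471 m.
So at most 0.00025° × 105471 ≈ 26.3678 m east–west.

26 m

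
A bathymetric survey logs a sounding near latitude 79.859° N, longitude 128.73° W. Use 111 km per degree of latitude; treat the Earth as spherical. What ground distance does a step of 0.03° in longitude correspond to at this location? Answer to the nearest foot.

1924 feet

At 79.859° a degree of longitude is 111000 × cos 79.859° ≈ 19543.9 m, so 0.03° corresponds to 586.317 m.
Converting: 586.317 m × 3.2808 ft/m ≈ 1923.6 ft.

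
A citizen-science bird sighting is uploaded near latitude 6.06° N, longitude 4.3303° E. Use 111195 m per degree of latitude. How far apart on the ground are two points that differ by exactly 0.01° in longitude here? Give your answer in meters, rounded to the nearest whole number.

0.01° of longitude at 6.06° is 0.01 × 111195 × cos 6.06° ≈ 0.01 × 110574 = 1105.74 m.

1106 meters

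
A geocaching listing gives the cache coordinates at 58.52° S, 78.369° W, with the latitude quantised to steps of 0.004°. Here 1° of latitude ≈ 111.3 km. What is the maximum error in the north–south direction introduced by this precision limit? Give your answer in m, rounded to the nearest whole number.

223 m

With a 0.004° grid the true value lies within half a step, ±0.004°/2 = ±0.002°, of the stored one.
North–south distance: 0.002° × 111300 m/° = 222.6 m.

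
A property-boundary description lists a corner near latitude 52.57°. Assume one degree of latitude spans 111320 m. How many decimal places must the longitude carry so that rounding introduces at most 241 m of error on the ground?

3 decimal places

At 52.57° one degree of longitude covers 111320 × cos 52.57° ≈ 111320 × 0.6078 ≈ 67659.4 m.
Rounding to N decimal places gives at most 0.5 × 10⁻ᴺ degrees of error, i.e. 0.5 × 10⁻ᴺ × 67659.4 m.
Setting 33829.7 × 10⁻ᴺ ≤ 241 gives 10ᴺ ≥ 140.4, i.e. N ≥ 2.15.
N = 2 would give 338 m (too coarse); N = 3 gives 33.8 m ≤ 241 m.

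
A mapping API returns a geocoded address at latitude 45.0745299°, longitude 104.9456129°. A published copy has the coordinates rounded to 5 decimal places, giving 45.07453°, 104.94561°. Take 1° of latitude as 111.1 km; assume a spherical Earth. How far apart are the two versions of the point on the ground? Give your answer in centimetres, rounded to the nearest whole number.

Δlat = 45.0745299 − 45.07453 = -0.0000001°; Δlon = 104.9456129 − 104.94561 = +0.0000029°.
North–south shift: -0.0000001 × 111100 = -0.01111 m.
E–W at 45.0745°: 0.0000029° × 111100 × cos 45.0745° = 0.0000029 × 111100 × 0.7062 ≈ 0.227526 m.
Distance: √(0.01111² + 0.227526²) ≈ 0.227797 m.
That is 0.227797 m = 22.78 cm.

23 centimetres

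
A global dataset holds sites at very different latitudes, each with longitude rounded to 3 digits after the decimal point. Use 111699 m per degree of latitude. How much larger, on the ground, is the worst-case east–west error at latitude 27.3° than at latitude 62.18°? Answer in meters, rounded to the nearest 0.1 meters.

23.6 meters

Rounding to 3 decimal places leaves the longitude within ±0.0005° of the true value.
Error at 27.3° = 0.0005° × 111699 × cos 27.3° ≈ 55.849 × 0.8886 = 49.629 m.
At 62.18°: 0.0005° × 111699 × cos 62.18° = 0.0005 × 111699 × 0.4667 ≈ 26.065 m.
So the lower-latitude error exceeds the higher by 49.629 − 26.065 = 23.564 m.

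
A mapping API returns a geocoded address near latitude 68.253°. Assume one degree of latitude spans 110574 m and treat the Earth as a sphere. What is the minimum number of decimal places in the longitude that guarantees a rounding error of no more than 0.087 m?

6 decimal places

At 68.253° one degree of longitude covers 110574 × cos 68.253° ≈ 110574 × 0.3705 ≈ 40968.6 m.
N decimal places → at most half a unit in the last place, 0.5 × 10⁻ᴺ° = 40968.6/2 × 10⁻ᴺ m.
Setting 20484.3 × 10⁻ᴺ ≤ 0.087 gives 10ᴺ ≥ 2.355e+05, i.e. N ≥ 5.37.
So 6 decimal places suffice (0.0205 m); 5 would allow up to 0.205 m.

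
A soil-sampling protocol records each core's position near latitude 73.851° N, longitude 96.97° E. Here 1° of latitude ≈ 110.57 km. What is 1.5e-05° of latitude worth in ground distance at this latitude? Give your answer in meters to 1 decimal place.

Along a meridian 1.5e-05° is 1.5e-05 × 110570 = 1.65855 m.

1.7 meters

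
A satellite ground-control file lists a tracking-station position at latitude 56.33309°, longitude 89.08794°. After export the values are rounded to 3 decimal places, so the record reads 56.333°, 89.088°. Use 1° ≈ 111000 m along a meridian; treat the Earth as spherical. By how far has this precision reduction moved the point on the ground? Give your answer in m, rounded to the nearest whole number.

Δlat = 56.33309 − 56.333 = +0.00009°; Δlon = 89.08794 − 89.088 = -0.00006°.
North–south shift: 0.00009 × 111000 = 9.99 m.
E–W at 56.333°: -0.00006° × 111000 × cos 56.333° = -0.00006 × 111000 × 0.5544 ≈ -3.69207 m.
Hypotenuse of the two orthogonal shifts: √(9.99² + 3.69207²) = 10.6504 m.

11 m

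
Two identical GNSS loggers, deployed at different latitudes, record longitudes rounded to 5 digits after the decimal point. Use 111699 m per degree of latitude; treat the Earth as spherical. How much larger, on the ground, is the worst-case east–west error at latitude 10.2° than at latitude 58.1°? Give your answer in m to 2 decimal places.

0.25 m

Rounding to 5 decimal places leaves the longitude within ±5e-06° of the true value.
Error at 10.2° = 5e-06° × 111699 × cos 10.2° ≈ 0.5585 × 0.9842 = 0.54967 m.
At 58.1°: 5e-06° × 111699 × cos 58.1° = 5e-06 × 111699 × 0.5284 ≈ 0.29513 m.
Difference: 0.54967 − 0.29513 = 0.25454 m.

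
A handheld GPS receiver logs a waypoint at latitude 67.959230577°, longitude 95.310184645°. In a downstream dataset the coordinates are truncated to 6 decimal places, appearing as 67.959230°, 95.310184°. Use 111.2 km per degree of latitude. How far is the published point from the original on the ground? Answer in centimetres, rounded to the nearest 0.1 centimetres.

7.0 centimetres

The latitude changed by +0.000000577° and the longitude by +0.000000645°.
N–S: 0.000000577° × 111200 m/° = 0.0641624 m.
East–west at this latitude: 0.000000645° × 111200 × cos 67.9592° ≈ 0.000000645 × 41729.6 = 0.0269156 m.
Combined displacement = (0.0641624² + 0.0269156²)^½ ≈ 0.0695792 m.
That is 0.0695792 m = 6.9579 cm.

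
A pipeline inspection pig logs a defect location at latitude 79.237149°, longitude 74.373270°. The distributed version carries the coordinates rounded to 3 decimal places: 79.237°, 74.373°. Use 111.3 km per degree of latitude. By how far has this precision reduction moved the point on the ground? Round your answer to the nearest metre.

18 metres

Δlat = 79.237149 − 79.237 = +0.000149°; Δlon = 74.373270 − 74.373 = +0.000270°.
N–S: 0.000149° × 111300 m/° = 16.5837 m.
E–W at 79.237°: 0.000270° × 111300 × cos 79.237° = 0.000270 × 111300 × 0.1867 ≈ 5.61193 m.
Distance: √(16.5837² + 5.61193²) ≈ 17.5075 m.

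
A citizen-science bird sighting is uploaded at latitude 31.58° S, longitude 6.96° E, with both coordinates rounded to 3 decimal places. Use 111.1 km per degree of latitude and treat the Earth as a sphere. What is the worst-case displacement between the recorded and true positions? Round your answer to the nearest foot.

Rounding to 3 decimal places leaves each coordinate within ±0.0005° of the true value.
N–S: 0.0005° × 111100 m/° = 55.55 m.
East–west component at 31.58°: 0.0005° × 111100 × cos 31.58° ≈ 0.0005 × 94647.2 ≈ 47.3236 m.
The two errors are perpendicular, so the maximum displacement is √(55.55² + 47.3236²) ≈ 72.9748 m.
In feet: 72.9748 m ÷ 0.3048 ≈ 239.42 ft.

239 feet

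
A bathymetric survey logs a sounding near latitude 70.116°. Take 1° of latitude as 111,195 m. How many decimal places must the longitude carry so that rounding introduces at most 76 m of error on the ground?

3

At 70.116° one degree of longitude covers 111195 × cos 70.116° ≈ 111195 × 0.3401 ≈ 37819.3 m.
With N decimal places the half-ulp bound is 0.5·10⁻ᴺ°, or 0.5·10⁻ᴺ × 37819.3 m on the ground.
Need 0.5 × 37819.3 × 10⁻ᴺ ≤ 76 → 10⁻ᴺ ≤ 4.019e-03, so N ≥ 2.40.
At 2 places the error can reach 189 m, but 3 places keeps it to 18.9 m.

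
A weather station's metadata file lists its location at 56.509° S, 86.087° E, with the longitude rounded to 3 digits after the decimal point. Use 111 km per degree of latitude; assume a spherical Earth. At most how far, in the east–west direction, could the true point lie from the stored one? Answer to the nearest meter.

Rounding to 3 decimal places leaves the longitude within ±0.0005° of the true value.
Parallels shrink by cos φ, so at 56.509° a degree of longitude is 111000 × 0.5518 ≈ 61250.5 m.
Maximum E–W displacement: 0.0005 × 61250.5 = 30.6252 m.

31 meters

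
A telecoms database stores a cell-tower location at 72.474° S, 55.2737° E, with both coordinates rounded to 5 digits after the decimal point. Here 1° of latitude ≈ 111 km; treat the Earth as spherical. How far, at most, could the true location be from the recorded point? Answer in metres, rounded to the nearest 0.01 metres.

Rounding to 5 decimal places leaves each coordinate within ±5e-06° of the true value.
Latitude error → 5e-06 × 111000 = 0.555 m along the meridian.
E–W at 72.474°: 5e-06° × 111000 × cos 72.474° = 5e-06 × 111000 × 0.3011 ≈ 0.167132 m.
The two errors are perpendicular, so the maximum displacement is √(0.555² + 0.167132²) ≈ 0.579619 m.

0.58 metres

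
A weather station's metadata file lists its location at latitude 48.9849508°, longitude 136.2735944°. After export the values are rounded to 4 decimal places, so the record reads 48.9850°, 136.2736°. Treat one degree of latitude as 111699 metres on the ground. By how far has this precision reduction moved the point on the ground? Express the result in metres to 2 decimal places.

5.51 metres

The latitude changed by -0.0000492° and the longitude by -0.0000056°.
North–south shift: -0.0000492 × 111699 = -5.49559 m.
East–west at this latitude: -0.0000056° × 111699 × cos 48.985° ≈ -0.0000056 × 73303.2 = -0.410498 m.
Combined displacement = (5.49559² + 0.410498²)^½ ≈ 5.5109 m.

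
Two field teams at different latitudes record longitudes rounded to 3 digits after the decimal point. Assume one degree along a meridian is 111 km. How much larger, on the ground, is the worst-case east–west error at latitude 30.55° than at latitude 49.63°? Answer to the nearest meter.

Rounding to 3 decimal places leaves the longitude within ±0.0005° of the true value.
Error at 30.55° = 0.0005° × 111000 × cos 30.55° ≈ 55.5 × 0.8612 = 47.796 m.
At 49.63°: 0.0005° × 111000 × cos 49.63° = 0.0005 × 111000 × 0.6477 ≈ 35.949 m.
So the lower-latitude error exceeds the higher by 47.796 − 35.949 = 11.847 m.

12 meters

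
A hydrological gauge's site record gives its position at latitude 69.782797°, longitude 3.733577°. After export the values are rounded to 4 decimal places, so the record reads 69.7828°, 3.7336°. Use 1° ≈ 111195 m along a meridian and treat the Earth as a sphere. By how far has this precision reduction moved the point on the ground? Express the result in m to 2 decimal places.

The latitude changed by -0.000003° and the longitude by -0.000023°.
N–S: -0.000003° × 111195 m/° = -0.333585 m.
East–west at this latitude: -0.000023° × 111195 × cos 69.7828° ≈ -0.000023 × 38426.8 = -0.883815 m.
Hypotenuse of the two orthogonal shifts: √(0.333585² + 0.883815²) = 0.944674 m.

0.94 m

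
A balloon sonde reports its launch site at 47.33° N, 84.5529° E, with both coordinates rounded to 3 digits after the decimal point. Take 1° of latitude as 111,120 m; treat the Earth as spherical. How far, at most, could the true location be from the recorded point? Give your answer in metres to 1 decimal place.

67.1 metres

Rounding to 3 decimal places leaves each coordinate within ±0.0005° of the true value.
North–south component: 0.0005° × 111120 = 55.56 m.
East–west component at 47.33°: 0.0005° × 111120 × cos 47.33° ≈ 0.0005 × 75314.3 ≈ 37.6572 m.
The two errors are perpendicular, so the maximum displacement is √(55.56² + 37.6572²) ≈ 67.1191 m.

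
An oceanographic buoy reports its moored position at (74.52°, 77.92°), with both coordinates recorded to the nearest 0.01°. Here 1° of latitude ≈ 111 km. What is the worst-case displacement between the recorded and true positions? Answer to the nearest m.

574 m

Rounding to 2 decimal places leaves each coordinate within ±0.005° of the true value.
North–south component: 0.005° × 111000 = 555 m.
East–west component at 74.52°: 0.005° × 111000 × cos 74.52° ≈ 0.005 × 29626.1 ≈ 148.131 m.
Worst case both components are at the extreme and orthogonal: √(555² + 148.131²) ≈ 574.428 m.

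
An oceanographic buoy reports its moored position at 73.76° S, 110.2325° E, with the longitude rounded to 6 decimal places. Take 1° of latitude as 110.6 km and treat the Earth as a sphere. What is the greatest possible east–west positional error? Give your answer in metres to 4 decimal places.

0.0155 metres

Rounding to 6 decimal places leaves the longitude within ±5e-07° of the true value.
Parallels shrink by cos φ, so at 73.76° a degree of longitude is 110600 × 0.2797 ≈ 30930.6 m.
Maximum E–W displacement: 5e-07 × 30930.6 = 0.0154653 m.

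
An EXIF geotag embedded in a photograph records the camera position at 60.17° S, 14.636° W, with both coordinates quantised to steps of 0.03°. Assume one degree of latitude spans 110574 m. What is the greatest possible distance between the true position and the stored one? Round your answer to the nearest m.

1852 m

With a 0.03° grid the true value lies within half a step, ±0.03°/2 = ±0.015°, of the stored one.
N–S: 0.015° × 110574 m/° = 1658.61 m.
E–W at 60.17°: 0.015° × 110574 × cos 60.17° = 0.015 × 110574 × 0.4974 ≈ 825.039 m.
Worst case both components are at the extreme and orthogonal: √(1658.61² + 825.039²) ≈ 1852.48 m.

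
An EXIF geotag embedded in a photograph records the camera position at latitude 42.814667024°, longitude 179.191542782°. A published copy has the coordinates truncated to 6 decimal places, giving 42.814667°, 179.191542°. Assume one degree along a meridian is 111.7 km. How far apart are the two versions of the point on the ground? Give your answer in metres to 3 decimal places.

0.064 metres

The latitude changed by +0.000000024° and the longitude by +0.000000782°.
North–south shift: 0.000000024 × 111700 = 0.0026808 m.
E–W at 42.8147°: 0.000000782° × 111700 × cos 42.8147° = 0.000000782 × 111700 × 0.7336 ≈ 0.0640757 m.
Hypotenuse of the two orthogonal shifts: √(0.0026808² + 0.0640757²) = 0.0641317 m.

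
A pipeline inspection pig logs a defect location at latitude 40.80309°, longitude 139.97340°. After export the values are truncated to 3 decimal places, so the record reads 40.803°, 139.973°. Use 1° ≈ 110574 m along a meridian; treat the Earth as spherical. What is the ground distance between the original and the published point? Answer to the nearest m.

35 m

Δlat = 40.80309 − 40.803 = +0.00009°; Δlon = 139.97340 − 139.973 = +0.00040°.
N–S: 0.00009° × 110574 m/° = 9.95166 m.
E–W at 40.803°: 0.00040° × 110574 × cos 40.803° = 0.00040 × 110574 × 0.7570 ≈ 33.4801 m.
Hypotenuse of the two orthogonal shifts: √(9.95166² + 33.4801²) = 34.9278 m.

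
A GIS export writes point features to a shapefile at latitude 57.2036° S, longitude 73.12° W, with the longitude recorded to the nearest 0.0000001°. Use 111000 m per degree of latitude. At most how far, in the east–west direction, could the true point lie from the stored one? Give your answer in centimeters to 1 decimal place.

0.3 centimeters

Rounding to 7 decimal places leaves the longitude within ±5e-08° of the true value.
One degree of longitude at 57.2036° is 111000 × cos 57.2036° ≈ 111000 × 0.5417 = 60123.7 m.
So at most 5e-08° × 60123.7 ≈ 0.00300619 m east–west.
That is 0.00300619 m = 0.30062 cm.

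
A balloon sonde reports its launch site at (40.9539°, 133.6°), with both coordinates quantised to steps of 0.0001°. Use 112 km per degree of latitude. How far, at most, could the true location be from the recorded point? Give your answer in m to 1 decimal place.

7.0 m

With a 0.0001° grid the true value lies within half a step, ±0.0001°/2 = ±5e-05°, of the stored one.
North–south component: 5e-05° × 112000 = 5.6 m.
Longitude error → 5e-05 × 112000 × cos 40.9539° = 5e-05 × 112000 × 0.7552 ≈ 4.22933 m.
Combining orthogonally: (5.6² + 4.22933²)^½ ≈ 7.01764 m.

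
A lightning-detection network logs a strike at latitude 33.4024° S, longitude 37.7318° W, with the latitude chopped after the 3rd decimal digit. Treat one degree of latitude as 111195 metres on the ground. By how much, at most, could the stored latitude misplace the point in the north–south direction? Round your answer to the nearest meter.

111 meters

Truncating at 3 decimal places can drop up to a full unit in the last place, so the latitude may be off by as much as 0.001°.
So the N–S error is at most 0.001 × 111195 = 111.195 m.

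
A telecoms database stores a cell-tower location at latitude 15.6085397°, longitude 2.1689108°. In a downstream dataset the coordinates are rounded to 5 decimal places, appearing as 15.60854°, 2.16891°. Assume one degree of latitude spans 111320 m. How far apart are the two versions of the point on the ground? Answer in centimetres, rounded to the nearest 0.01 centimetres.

9.20 centimetres

The latitude changed by -0.0000003° and the longitude by +0.0000008°.
North–south shift: -0.0000003 × 111320 = -0.033396 m.
East–west at this latitude: 0.0000008° × 111320 × cos 15.6085° ≈ 0.0000008 × 107215 = 0.0857718 m.
Combined displacement = (0.033396² + 0.0857718²)^½ ≈ 0.092044 m.
That is 0.092044 m = 9.2044 cm.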